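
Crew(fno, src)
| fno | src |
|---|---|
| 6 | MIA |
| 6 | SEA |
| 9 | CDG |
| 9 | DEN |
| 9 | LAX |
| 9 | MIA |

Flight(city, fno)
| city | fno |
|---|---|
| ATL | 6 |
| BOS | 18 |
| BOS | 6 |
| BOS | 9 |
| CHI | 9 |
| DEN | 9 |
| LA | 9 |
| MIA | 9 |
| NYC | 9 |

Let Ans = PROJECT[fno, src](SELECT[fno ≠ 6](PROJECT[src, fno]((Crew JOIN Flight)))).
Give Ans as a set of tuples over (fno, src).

Crew ⋈ Flight (natural join on fno): {(6, MIA, ATL), (6, MIA, BOS), (6, SEA, ATL), (6, SEA, BOS), (9, CDG, BOS), (9, CDG, CHI), (9, CDG, DEN), (9, CDG, LA), (9, CDG, MIA), (9, CDG, NYC), (9, DEN, BOS), (9, DEN, CHI), (9, DEN, DEN), (9, DEN, LA), (9, DEN, MIA), (9, DEN, NYC), (9, LAX, BOS), (9, LAX, CHI), (9, LAX, DEN), (9, LAX, LA), (9, LAX, MIA), (9, LAX, NYC), (9, MIA, BOS), (9, MIA, CHI), (9, MIA, DEN), (9, MIA, LA), (9, MIA, MIA), (9, MIA, NYC)}
π_{src, fno} gives {(CDG, 9), (DEN, 9), (LAX, 9), (MIA, 6), (MIA, 9), (SEA, 6)} (22 duplicate(s) eliminated).
Apply σ_{fno ≠ 6}; surviving tuples: {(CDG, 9), (DEN, 9), (LAX, 9), (MIA, 9)}
π_{fno, src} gives {(9, CDG), (9, DEN), (9, LAX), (9, MIA)}.

{(9, CDG), (9, DEN), (9, LAX), (9, MIA)}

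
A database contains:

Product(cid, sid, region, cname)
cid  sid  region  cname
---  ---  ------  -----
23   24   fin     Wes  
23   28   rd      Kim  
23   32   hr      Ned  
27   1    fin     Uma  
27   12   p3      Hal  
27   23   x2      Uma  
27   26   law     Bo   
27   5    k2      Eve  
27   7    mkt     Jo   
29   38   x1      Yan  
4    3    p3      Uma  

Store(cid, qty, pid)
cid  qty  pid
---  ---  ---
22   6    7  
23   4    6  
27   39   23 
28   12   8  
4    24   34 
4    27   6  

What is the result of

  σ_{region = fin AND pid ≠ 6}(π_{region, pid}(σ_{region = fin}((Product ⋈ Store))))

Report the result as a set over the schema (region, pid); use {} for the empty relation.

Product ⋈ Store (natural join on cid): {(23, 24, fin, Wes, 4, 6), (23, 28, rd, Kim, 4, 6), (23, 32, hr, Ned, 4, 6), (27, 1, fin, Uma, 39, 23), (27, 12, p3, Hal, 39, 23), (27, 23, x2, Uma, 39, 23), (27, 26, law, Bo, 39, 23), (27, 5, k2, Eve, 39, 23), (27, 7, mkt, Jo, 39, 23), (4, 3, p3, Uma, 24, 34), (4, 3, p3, Uma, 27, 6)}
Filtering on region = fin leaves {(23, 24, fin, Wes, 4, 6), (27, 1, fin, Uma, 39, 23)}.
π[region, pid]: project onto (region, pid) → {(fin, 23), (fin, 6)}
Filtering on region = fin AND pid ≠ 6 leaves {(fin, 23)}.

{(fin, 23)}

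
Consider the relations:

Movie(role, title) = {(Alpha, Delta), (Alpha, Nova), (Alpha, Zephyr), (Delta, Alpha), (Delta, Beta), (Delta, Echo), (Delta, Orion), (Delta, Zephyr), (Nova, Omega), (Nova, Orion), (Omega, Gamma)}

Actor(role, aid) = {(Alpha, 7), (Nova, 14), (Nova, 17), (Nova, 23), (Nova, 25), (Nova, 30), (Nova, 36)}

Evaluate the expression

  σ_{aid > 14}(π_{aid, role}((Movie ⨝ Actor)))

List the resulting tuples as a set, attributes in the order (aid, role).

{(17, Nova), (23, Nova), (25, Nova), (30, Nova), (36, Nova)}

Movie ⋈ Actor (natural join on role): {(Alpha, Delta, 7), (Alpha, Nova, 7), (Alpha, Zephyr, 7), (Nova, Omega, 14), (Nova, Omega, 17), (Nova, Omega, 23), (Nova, Omega, 25), (Nova, Omega, 30), (Nova, Omega, 36), (Nova, Orion, 14), (Nova, Orion, 17), (Nova, Orion, 23), (Nova, Orion, 25), (Nova, Orion, 30), (Nova, Orion, 36)}
π_{aid, role} gives {(14, Nova), (17, Nova), (23, Nova), (25, Nova), (30, Nova), (36, Nova), (7, Alpha)} (8 duplicate(s) eliminated).
Filtering on aid > 14 leaves {(17, Nova), (23, Nova), (25, Nova), (30, Nova), (36, Nova)}.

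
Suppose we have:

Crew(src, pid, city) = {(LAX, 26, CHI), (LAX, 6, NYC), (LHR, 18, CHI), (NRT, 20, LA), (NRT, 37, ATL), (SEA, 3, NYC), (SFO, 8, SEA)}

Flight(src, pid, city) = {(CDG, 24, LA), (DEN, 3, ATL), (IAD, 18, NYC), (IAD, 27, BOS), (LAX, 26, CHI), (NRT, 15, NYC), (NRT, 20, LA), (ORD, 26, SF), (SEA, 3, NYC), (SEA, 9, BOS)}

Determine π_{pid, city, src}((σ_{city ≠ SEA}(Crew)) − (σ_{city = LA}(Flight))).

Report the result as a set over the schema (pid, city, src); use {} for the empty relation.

{(18, CHI, LHR), (26, CHI, LAX), (3, NYC, SEA), (37, ATL, NRT), (6, NYC, LAX)}

Selection city ≠ SEA: {(LAX, 26, CHI), (LAX, 6, NYC), (LHR, 18, CHI), (NRT, 20, LA), (NRT, 37, ATL), (SEA, 3, NYC)}
Selection city = LA: {(CDG, 24, LA), (NRT, 20, LA)}
Set difference of the two operands is {(LAX, 26, CHI), (LAX, 6, NYC), (LHR, 18, CHI), (NRT, 37, ATL), (SEA, 3, NYC)}.
Projecting to pid, city, src: {(18, CHI, LHR), (26, CHI, LAX), (3, NYC, SEA), (37, ATL, NRT), (6, NYC, LAX)}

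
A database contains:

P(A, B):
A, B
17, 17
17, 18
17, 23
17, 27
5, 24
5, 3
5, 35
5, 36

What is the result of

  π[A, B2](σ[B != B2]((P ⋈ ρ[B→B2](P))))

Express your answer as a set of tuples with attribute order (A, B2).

ρ[B→B2]: schema becomes (A, B2); tuples unchanged.
Natural join on A: {(17, 17, 17), (17, 17, 18), (17, 17, 23), (17, 17, 27), (17, 18, 17), (17, 18, 18), (17, 18, 23), (17, 18, 27), (17, 23, 17), (17, 23, 18), (17, 23, 23), (17, 23, 27), (17, 27, 17), (17, 27, 18), (17, 27, 23), (17, 27, 27), (5, 24, 24), (5, 24, 3), (5, 24, 35), (5, 24, 36), (5, 3, 24), (5, 3, 3), (5, 3, 35), (5, 3, 36), (5, 35, 24), (5, 35, 3), (5, 35, 35), (5, 35, 36), (5, 36, 24), (5, 36, 3), (5, 36, 35), (5, 36, 36)}
Filtering on B != B2 leaves {(17, 17, 18), (17, 17, 23), (17, 17, 27), (17, 18, 17), (17, 18, 23), (17, 18, 27), (17, 23, 17), (17, 23, 18), (17, 23, 27), (17, 27, 17), (17, 27, 18), (17, 27, 23), (5, 24, 3), (5, 24, 35), (5, 24, 36), (5, 3, 24), (5, 3, 35), (5, 3, 36), (5, 35, 24), (5, 35, 3), (5, 35, 36), (5, 36, 24), (5, 36, 3), (5, 36, 35)}.
π_{A, B2} gives {(17, 17), (17, 18), (17, 23), (17, 27), (5, 24), (5, 3), (5, 35), (5, 36)} (16 duplicate(s) eliminated).

{(17, 17), (17, 18), (17, 23), (17, 27), (5, 24), (5, 3), (5, 35), (5, 36)}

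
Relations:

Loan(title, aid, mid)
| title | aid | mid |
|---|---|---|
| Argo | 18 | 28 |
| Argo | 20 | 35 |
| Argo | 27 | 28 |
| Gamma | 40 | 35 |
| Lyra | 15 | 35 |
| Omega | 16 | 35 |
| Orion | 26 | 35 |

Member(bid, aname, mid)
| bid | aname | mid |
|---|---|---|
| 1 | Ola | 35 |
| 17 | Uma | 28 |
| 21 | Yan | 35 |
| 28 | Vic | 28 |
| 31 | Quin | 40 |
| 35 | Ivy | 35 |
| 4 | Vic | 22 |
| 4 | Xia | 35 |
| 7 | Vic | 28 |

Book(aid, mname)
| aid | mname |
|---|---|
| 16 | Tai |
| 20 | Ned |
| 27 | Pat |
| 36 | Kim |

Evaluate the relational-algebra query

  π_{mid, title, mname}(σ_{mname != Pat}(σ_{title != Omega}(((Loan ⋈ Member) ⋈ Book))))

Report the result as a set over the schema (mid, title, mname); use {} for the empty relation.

Joining Loan and Member on mid yields {(Argo, 18, 28, 17, Uma), (Argo, 18, 28, 28, Vic), (Argo, 18, 28, 7, Vic), (Argo, 20, 35, 1, Ola), (Argo, 20, 35, 21, Yan), (Argo, 20, 35, 35, Ivy), (Argo, 20, 35, 4, Xia), (Argo, 27, 28, 17, Uma), (Argo, 27, 28, 28, Vic), (Argo, 27, 28, 7, Vic), (Gamma, 40, 35, 1, Ola), (Gamma, 40, 35, 21, Yan), (Gamma, 40, 35, 35, Ivy), (Gamma, 40, 35, 4, Xia), (Lyra, 15, 35, 1, Ola), (Lyra, 15, 35, 21, Yan), (Lyra, 15, 35, 35, Ivy), (Lyra, 15, 35, 4, Xia), (Omega, 16, 35, 1, Ola), (Omega, 16, 35, 21, Yan), (Omega, 16, 35, 35, Ivy), (Omega, 16, 35, 4, Xia), (Orion, 26, 35, 1, Ola), (Orion, 26, 35, 21, Yan), (Orion, 26, 35, 35, Ivy), (Orion, 26, 35, 4, Xia)}.
Joining (Loan ⋈ Member) and Book on aid yields {(Argo, 20, 35, 1, Ola, Ned), (Argo, 20, 35, 21, Yan, Ned), (Argo, 20, 35, 35, Ivy, Ned), (Argo, 20, 35, 4, Xia, Ned), (Argo, 27, 28, 17, Uma, Pat), (Argo, 27, 28, 28, Vic, Pat), (Argo, 27, 28, 7, Vic, Pat), (Omega, 16, 35, 1, Ola, Tai), (Omega, 16, 35, 21, Yan, Tai), (Omega, 16, 35, 35, Ivy, Tai), (Omega, 16, 35, 4, Xia, Tai)}.
σ[title != Omega]: keep tuples satisfying title != Omega → {(Argo, 20, 35, 1, Ola, Ned), (Argo, 20, 35, 21, Yan, Ned), (Argo, 20, 35, 35, Ivy, Ned), (Argo, 20, 35, 4, Xia, Ned), (Argo, 27, 28, 17, Uma, Pat), (Argo, 27, 28, 28, Vic, Pat), (Argo, 27, 28, 7, Vic, Pat)}
σ[mname != Pat]: keep tuples satisfying mname != Pat → {(Argo, 20, 35, 1, Ola, Ned), (Argo, 20, 35, 21, Yan, Ned), (Argo, 20, 35, 35, Ivy, Ned), (Argo, 20, 35, 4, Xia, Ned)}
Projecting to mid, title, mname (3 duplicate(s) eliminated): {(35, Argo, Ned)}

{(35, Argo, Ned)}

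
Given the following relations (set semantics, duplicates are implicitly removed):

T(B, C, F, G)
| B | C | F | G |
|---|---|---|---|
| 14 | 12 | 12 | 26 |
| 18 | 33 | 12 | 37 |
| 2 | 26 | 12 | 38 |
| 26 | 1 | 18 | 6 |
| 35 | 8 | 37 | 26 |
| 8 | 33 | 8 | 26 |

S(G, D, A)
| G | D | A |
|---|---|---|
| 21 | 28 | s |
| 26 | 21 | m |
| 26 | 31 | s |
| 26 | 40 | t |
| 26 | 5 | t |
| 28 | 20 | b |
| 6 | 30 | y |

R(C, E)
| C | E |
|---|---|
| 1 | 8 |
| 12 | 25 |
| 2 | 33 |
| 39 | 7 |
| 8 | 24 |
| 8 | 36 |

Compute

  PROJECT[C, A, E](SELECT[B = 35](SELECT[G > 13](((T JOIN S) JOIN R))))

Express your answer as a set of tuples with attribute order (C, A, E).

T ⋈ S (natural join on G): {(14, 12, 12, 26, 21, m), (14, 12, 12, 26, 31, s), (14, 12, 12, 26, 40, t), (14, 12, 12, 26, 5, t), (26, 1, 18, 6, 30, y), (35, 8, 37, 26, 21, m), (35, 8, 37, 26, 31, s), (35, 8, 37, 26, 40, t), (35, 8, 37, 26, 5, t), (8, 33, 8, 26, 21, m), (8, 33, 8, 26, 31, s), (8, 33, 8, 26, 40, t), (8, 33, 8, 26, 5, t)}
(T JOIN S) ⋈ R (natural join on C): {(14, 12, 12, 26, 21, m, 25), (14, 12, 12, 26, 31, s, 25), (14, 12, 12, 26, 40, t, 25), (14, 12, 12, 26, 5, t, 25), (26, 1, 18, 6, 30, y, 8), (35, 8, 37, 26, 21, m, 24), (35, 8, 37, 26, 21, m, 36), (35, 8, 37, 26, 31, s, 24), (35, 8, 37, 26, 31, s, 36), (35, 8, 37, 26, 40, t, 24), (35, 8, 37, 26, 40, t, 36), (35, 8, 37, 26, 5, t, 24), (35, 8, 37, 26, 5, t, 36)}
Apply σ_{G > 13}; surviving tuples: {(14, 12, 12, 26, 21, m, 25), (14, 12, 12, 26, 31, s, 25), (14, 12, 12, 26, 40, t, 25), (14, 12, 12, 26, 5, t, 25), (35, 8, 37, 26, 21, m, 24), (35, 8, 37, 26, 21, m, 36), (35, 8, 37, 26, 31, s, 24), (35, 8, 37, 26, 31, s, 36), (35, 8, 37, 26, 40, t, 24), (35, 8, 37, 26, 40, t, 36), (35, 8, 37, 26, 5, t, 24), (35, 8, 37, 26, 5, t, 36)}
Apply σ_{B = 35}; surviving tuples: {(35, 8, 37, 26, 21, m, 24), (35, 8, 37, 26, 21, m, 36), (35, 8, 37, 26, 31, s, 24), (35, 8, 37, 26, 31, s, 36), (35, 8, 37, 26, 40, t, 24), (35, 8, 37, 26, 40, t, 36), (35, 8, 37, 26, 5, t, 24), (35, 8, 37, 26, 5, t, 36)}
Keep only column(s) C, A, E (2 duplicate(s) eliminated): {(8, m, 24), (8, m, 36), (8, s, 24), (8, s, 36), (8, t, 24), (8, t, 36)}

{(8, m, 24), (8, m, 36), (8, s, 24), (8, s, 36), (8, t, 24), (8, t, 36)}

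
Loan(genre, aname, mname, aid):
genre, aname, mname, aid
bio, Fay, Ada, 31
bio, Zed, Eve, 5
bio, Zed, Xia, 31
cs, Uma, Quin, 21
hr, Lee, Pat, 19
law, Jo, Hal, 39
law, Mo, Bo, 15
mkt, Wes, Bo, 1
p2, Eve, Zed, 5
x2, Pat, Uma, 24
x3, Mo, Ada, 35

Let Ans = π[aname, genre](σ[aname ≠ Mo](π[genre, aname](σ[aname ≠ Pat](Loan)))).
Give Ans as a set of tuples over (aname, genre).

σ[aname ≠ Pat]: keep tuples satisfying aname ≠ Pat → {(bio, Fay, Ada, 31), (bio, Zed, Eve, 5), (bio, Zed, Xia, 31), (cs, Uma, Quin, 21), (hr, Lee, Pat, 19), (law, Jo, Hal, 39), (law, Mo, Bo, 15), (mkt, Wes, Bo, 1), (p2, Eve, Zed, 5), (x3, Mo, Ada, 35)}
Projecting to genre, aname (1 duplicate(s) eliminated): {(bio, Fay), (bio, Zed), (cs, Uma), (hr, Lee), (law, Jo), (law, Mo), (mkt, Wes), (p2, Eve), (x3, Mo)}
σ[aname ≠ Mo]: keep tuples satisfying aname ≠ Mo → {(bio, Fay), (bio, Zed), (cs, Uma), (hr, Lee), (law, Jo), (mkt, Wes), (p2, Eve)}
Projecting to aname, genre: {(Eve, p2), (Fay, bio), (Jo, law), (Lee, hr), (Uma, cs), (Wes, mkt), (Zed, bio)}

{(Eve, p2), (Fay, bio), (Jo, law), (Lee, hr), (Uma, cs), (Wes, mkt), (Zed, bio)}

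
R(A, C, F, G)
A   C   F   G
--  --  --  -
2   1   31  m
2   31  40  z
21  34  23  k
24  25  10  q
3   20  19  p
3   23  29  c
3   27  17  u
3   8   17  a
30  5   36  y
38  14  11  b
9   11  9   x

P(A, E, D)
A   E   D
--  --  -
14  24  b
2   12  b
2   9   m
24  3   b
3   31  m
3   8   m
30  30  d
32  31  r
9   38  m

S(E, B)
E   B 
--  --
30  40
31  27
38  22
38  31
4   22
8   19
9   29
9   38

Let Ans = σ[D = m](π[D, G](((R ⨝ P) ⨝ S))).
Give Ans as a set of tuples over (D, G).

Natural join on A: {(2, 1, 31, m, 12, b), (2, 1, 31, m, 9, m), (2, 31, 40, z, 12, b), (2, 31, 40, z, 9, m), (24, 25, 10, q, 3, b), (3, 20, 19, p, 31, m), (3, 20, 19, p, 8, m), (3, 23, 29, c, 31, m), (3, 23, 29, c, 8, m), (3, 27, 17, u, 31, m), (3, 27, 17, u, 8, m), (3, 8, 17, a, 31, m), (3, 8, 17, a, 8, m), (30, 5, 36, y, 30, d), (9, 11, 9, x, 38, m)}
Natural join on E: {(2, 1, 31, m, 9, m, 29), (2, 1, 31, m, 9, m, 38), (2, 31, 40, z, 9, m, 29), (2, 31, 40, z, 9, m, 38), (3, 20, 19, p, 31, m, 27), (3, 20, 19, p, 8, m, 19), (3, 23, 29, c, 31, m, 27), (3, 23, 29, c, 8, m, 19), (3, 27, 17, u, 31, m, 27), (3, 27, 17, u, 8, m, 19), (3, 8, 17, a, 31, m, 27), (3, 8, 17, a, 8, m, 19), (30, 5, 36, y, 30, d, 40), (9, 11, 9, x, 38, m, 22), (9, 11, 9, x, 38, m, 31)}
π_{D, G} gives {(d, y), (m, a), (m, c), (m, m), (m, p), (m, u), (m, x), (m, z)} (7 duplicate(s) eliminated).
Selection D = m: {(m, a), (m, c), (m, m), (m, p), (m, u), (m, x), (m, z)}

{(m, a), (m, c), (m, m), (m, p), (m, u), (m, x), (m, z)}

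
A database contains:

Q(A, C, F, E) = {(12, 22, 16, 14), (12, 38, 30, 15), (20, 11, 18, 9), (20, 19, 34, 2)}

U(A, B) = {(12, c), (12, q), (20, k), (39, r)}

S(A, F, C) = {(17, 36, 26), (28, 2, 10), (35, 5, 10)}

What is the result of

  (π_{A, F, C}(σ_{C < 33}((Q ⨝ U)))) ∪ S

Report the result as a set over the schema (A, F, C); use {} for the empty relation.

{(12, 16, 22), (17, 36, 26), (20, 18, 11), (20, 34, 19), (28, 2, 10), (35, 5, 10)}

Joining Q and U on A yields {(12, 22, 16, 14, c), (12, 22, 16, 14, q), (12, 38, 30, 15, c), (12, 38, 30, 15, q), (20, 11, 18, 9, k), (20, 19, 34, 2, k)}.
σ[C < 33]: keep tuples satisfying C < 33 → {(12, 22, 16, 14, c), (12, 22, 16, 14, q), (20, 11, 18, 9, k), (20, 19, 34, 2, k)}
Keep only column(s) A, F, C (1 duplicate(s) eliminated): {(12, 16, 22), (20, 18, 11), (20, 34, 19)}
Taking the union: {(12, 16, 22), (17, 36, 26), (20, 18, 11), (20, 34, 19), (28, 2, 10), (35, 5, 10)}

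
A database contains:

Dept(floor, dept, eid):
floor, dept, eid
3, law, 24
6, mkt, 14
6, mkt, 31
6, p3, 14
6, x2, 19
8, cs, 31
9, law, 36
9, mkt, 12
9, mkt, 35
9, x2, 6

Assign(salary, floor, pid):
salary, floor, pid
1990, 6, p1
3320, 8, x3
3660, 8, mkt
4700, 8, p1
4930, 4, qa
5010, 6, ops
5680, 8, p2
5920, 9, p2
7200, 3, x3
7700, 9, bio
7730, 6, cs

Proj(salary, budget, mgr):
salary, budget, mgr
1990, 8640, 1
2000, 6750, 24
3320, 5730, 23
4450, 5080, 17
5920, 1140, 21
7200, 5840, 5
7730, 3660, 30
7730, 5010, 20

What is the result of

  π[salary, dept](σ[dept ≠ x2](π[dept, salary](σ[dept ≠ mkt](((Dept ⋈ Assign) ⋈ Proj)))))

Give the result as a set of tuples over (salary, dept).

Joining Dept and Assign on floor yields {(3, law, 24, 7200, x3), (6, mkt, 14, 1990, p1), (6, mkt, 14, 5010, ops), (6, mkt, 14, 7730, cs), (6, mkt, 31, 1990, p1), (6, mkt, 31, 5010, ops), (6, mkt, 31, 7730, cs), (6, p3, 14, 1990, p1), (6, p3, 14, 5010, ops), (6, p3, 14, 7730, cs), (6, x2, 19, 1990, p1), (6, x2, 19, 5010, ops), (6, x2, 19, 7730, cs), (8, cs, 31, 3320, x3), (8, cs, 31, 3660, mkt), (8, cs, 31, 4700, p1), (8, cs, 31, 5680, p2), (9, law, 36, 5920, p2), (9, law, 36, 7700, bio), (9, mkt, 12, 5920, p2), (9, mkt, 12, 7700, bio), (9, mkt, 35, 5920, p2), (9, mkt, 35, 7700, bio), (9, x2, 6, 5920, p2), (9, x2, 6, 7700, bio)}.
Joining (Dept ⋈ Assign) and Proj on salary yields {(3, law, 24, 7200, x3, 5840, 5), (6, mkt, 14, 1990, p1, 8640, 1), (6, mkt, 14, 7730, cs, 3660, 30), (6, mkt, 14, 7730, cs, 5010, 20), (6, mkt, 31, 1990, p1, 8640, 1), (6, mkt, 31, 7730, cs, 3660, 30), (6, mkt, 31, 7730, cs, 5010, 20), (6, p3, 14, 1990, p1, 8640, 1), (6, p3, 14, 7730, cs, 3660, 30), (6, p3, 14, 7730, cs, 5010, 20), (6, x2, 19, 1990, p1, 8640, 1), (6, x2, 19, 7730, cs, 3660, 30), (6, x2, 19, 7730, cs, 5010, 20), (8, cs, 31, 3320, x3, 5730, 23), (9, law, 36, 5920, p2, 1140, 21), (9, mkt, 12, 5920, p2, 1140, 21), (9, mkt, 35, 5920, p2, 1140, 21), (9, x2, 6, 5920, p2, 1140, 21)}.
σ[dept ≠ mkt]: keep tuples satisfying dept ≠ mkt → {(3, law, 24, 7200, x3, 5840, 5), (6, p3, 14, 1990, p1, 8640, 1), (6, p3, 14, 7730, cs, 3660, 30), (6, p3, 14, 7730, cs, 5010, 20), (6, x2, 19, 1990, p1, 8640, 1), (6, x2, 19, 7730, cs, 3660, 30), (6, x2, 19, 7730, cs, 5010, 20), (8, cs, 31, 3320, x3, 5730, 23), (9, law, 36, 5920, p2, 1140, 21), (9, x2, 6, 5920, p2, 1140, 21)}
π[dept, salary]: project onto (dept, salary) (2 duplicate(s) eliminated) → {(cs, 3320), (law, 5920), (law, 7200), (p3, 1990), (p3, 7730), (x2, 1990), (x2, 5920), (x2, 7730)}
σ[dept ≠ x2]: keep tuples satisfying dept ≠ x2 → {(cs, 3320), (law, 5920), (law, 7200), (p3, 1990), (p3, 7730)}
π[salary, dept]: project onto (salary, dept) → {(1990, p3), (3320, cs), (5920, law), (7200, law), (7730, p3)}

{(1990, p3), (3320, cs), (5920, law), (7200, law), (7730, p3)}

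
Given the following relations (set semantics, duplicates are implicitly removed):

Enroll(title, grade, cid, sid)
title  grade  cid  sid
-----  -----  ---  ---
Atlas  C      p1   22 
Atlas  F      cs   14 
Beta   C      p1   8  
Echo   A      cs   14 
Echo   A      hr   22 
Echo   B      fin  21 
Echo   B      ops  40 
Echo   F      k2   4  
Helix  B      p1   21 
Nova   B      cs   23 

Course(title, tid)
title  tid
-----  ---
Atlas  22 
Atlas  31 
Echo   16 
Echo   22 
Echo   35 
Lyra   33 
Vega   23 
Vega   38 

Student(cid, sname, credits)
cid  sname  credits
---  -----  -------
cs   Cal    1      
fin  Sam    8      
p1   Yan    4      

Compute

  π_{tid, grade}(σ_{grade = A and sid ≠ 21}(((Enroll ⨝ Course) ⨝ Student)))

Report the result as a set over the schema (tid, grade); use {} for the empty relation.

Joining Enroll and Course on title yields {(Atlas, C, p1, 22, 22), (Atlas, C, p1, 22, 31), (Atlas, F, cs, 14, 22), (Atlas, F, cs, 14, 31), (Echo, A, cs, 14, 16), (Echo, A, cs, 14, 22), (Echo, A, cs, 14, 35), (Echo, A, hr, 22, 16), (Echo, A, hr, 22, 22), (Echo, A, hr, 22, 35), (Echo, B, fin, 21, 16), (Echo, B, fin, 21, 22), (Echo, B, fin, 21, 35), (Echo, B, ops, 40, 16), (Echo, B, ops, 40, 22), (Echo, B, ops, 40, 35), (Echo, F, k2, 4, 16), (Echo, F, k2, 4, 22), (Echo, F, k2, 4, 35)}.
Joining (Enroll ⨝ Course) and Student on cid yields {(Atlas, C, p1, 22, 22, Yan, 4), (Atlas, C, p1, 22, 31, Yan, 4), (Atlas, F, cs, 14, 22, Cal, 1), (Atlas, F, cs, 14, 31, Cal, 1), (Echo, A, cs, 14, 16, Cal, 1), (Echo, A, cs, 14, 22, Cal, 1), (Echo, A, cs, 14, 35, Cal, 1), (Echo, B, fin, 21, 16, Sam, 8), (Echo, B, fin, 21, 22, Sam, 8), (Echo, B, fin, 21, 35, Sam, 8)}.
Apply σ_{grade = A and sid ≠ 21}; surviving tuples: {(Echo, A, cs, 14, 16, Cal, 1), (Echo, A, cs, 14, 22, Cal, 1), (Echo, A, cs, 14, 35, Cal, 1)}
π[tid, grade]: project onto (tid, grade) → {(16, A), (22, A), (35, A)}

{(16, A), (22, A), (35, A)}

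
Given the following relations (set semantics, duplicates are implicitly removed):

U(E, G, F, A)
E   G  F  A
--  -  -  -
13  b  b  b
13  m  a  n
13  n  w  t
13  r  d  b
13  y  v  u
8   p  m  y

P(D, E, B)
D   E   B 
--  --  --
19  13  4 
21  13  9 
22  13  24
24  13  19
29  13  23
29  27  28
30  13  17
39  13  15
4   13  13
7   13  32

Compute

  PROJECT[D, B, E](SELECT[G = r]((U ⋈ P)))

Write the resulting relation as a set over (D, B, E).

Joining U and P on E yields {(13, b, b, b, 19, 4), (13, b, b, b, 21, 9), (13, b, b, b, 22, 24), (13, b, b, b, 24, 19), (13, b, b, b, 29, 23), (13, b, b, b, 30, 17), (13, b, b, b, 39, 15), (13, b, b, b, 4, 13), (13, b, b, b, 7, 32), (13, m, a, n, 19, 4), (13, m, a, n, 21, 9), (13, m, a, n, 22, 24), (13, m, a, n, 24, 19), (13, m, a, n, 29, 23), (13, m, a, n, 30, 17), (13, m, a, n, 39, 15), (13, m, a, n, 4, 13), (13, m, a, n, 7, 32), (13, n, w, t, 19, 4), (13, n, w, t, 21, 9), (13, n, w, t, 22, 24), (13, n, w, t, 24, 19), (13, n, w, t, 29, 23), (13, n, w, t, 30, 17), (13, n, w, t, 39, 15), (13, n, w, t, 4, 13), (13, n, w, t, 7, 32), (13, r, d, b, 19, 4), (13, r, d, b, 21, 9), (13, r, d, b, 22, 24), (13, r, d, b, 24, 19), (13, r, d, b, 29, 23), (13, r, d, b, 30, 17), (13, r, d, b, 39, 15), (13, r, d, b, 4, 13), (13, r, d, b, 7, 32), (13, y, v, u, 19, 4), (13, y, v, u, 21, 9), (13, y, v, u, 22, 24), (13, y, v, u, 24, 19), (13, y, v, u, 29, 23), (13, y, v, u, 30, 17), (13, y, v, u, 39, 15), (13, y, v, u, 4, 13), (13, y, v, u, 7, 32)}.
Selection G = r: {(13, r, d, b, 19, 4), (13, r, d, b, 21, 9), (13, r, d, b, 22, 24), (13, r, d, b, 24, 19), (13, r, d, b, 29, 23), (13, r, d, b, 30, 17), (13, r, d, b, 39, 15), (13, r, d, b, 4, 13), (13, r, d, b, 7, 32)}
Keep only column(s) D, B, E: {(19, 4, 13), (21, 9, 13), (22, 24, 13), (24, 19, 13), (29, 23, 13), (30, 17, 13), (39, 15, 13), (4, 13, 13), (7, 32, 13)}

{(19, 4, 13), (21, 9, 13), (22, 24, 13), (24, 19, 13), (29, 23, 13), (30, 17, 13), (39, 15, 13), (4, 13, 13), (7, 32, 13)}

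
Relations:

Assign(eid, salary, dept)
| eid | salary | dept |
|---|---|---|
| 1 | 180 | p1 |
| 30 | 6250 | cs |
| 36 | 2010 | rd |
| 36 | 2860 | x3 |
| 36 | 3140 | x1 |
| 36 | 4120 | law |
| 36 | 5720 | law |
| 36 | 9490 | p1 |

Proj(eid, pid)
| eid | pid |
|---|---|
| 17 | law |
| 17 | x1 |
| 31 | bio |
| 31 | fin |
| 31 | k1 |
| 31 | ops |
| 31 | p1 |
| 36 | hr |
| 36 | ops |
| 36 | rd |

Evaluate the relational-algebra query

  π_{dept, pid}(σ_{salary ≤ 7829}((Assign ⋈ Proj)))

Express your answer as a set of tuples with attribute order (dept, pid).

Assign ⋈ Proj (natural join on eid): {(36, 2010, rd, hr), (36, 2010, rd, ops), (36, 2010, rd, rd), (36, 2860, x3, hr), (36, 2860, x3, ops), (36, 2860, x3, rd), (36, 3140, x1, hr), (36, 3140, x1, ops), (36, 3140, x1, rd), (36, 4120, law, hr), (36, 4120, law, ops), (36, 4120, law, rd), (36, 5720, law, hr), (36, 5720, law, ops), (36, 5720, law, rd), (36, 9490, p1, hr), (36, 9490, p1, ops), (36, 9490, p1, rd)}
Filtering on salary ≤ 7829 leaves {(36, 2010, rd, hr), (36, 2010, rd, ops), (36, 2010, rd, rd), (36, 2860, x3, hr), (36, 2860, x3, ops), (36, 2860, x3, rd), (36, 3140, x1, hr), (36, 3140, x1, ops), (36, 3140, x1, rd), (36, 4120, law, hr), (36, 4120, law, ops), (36, 4120, law, rd), (36, 5720, law, hr), (36, 5720, law, ops), (36, 5720, law, rd)}.
Projecting to dept, pid (3 duplicate(s) eliminated): {(law, hr), (law, ops), (law, rd), (rd, hr), (rd, ops), (rd, rd), (x1, hr), (x1, ops), (x1, rd), (x3, hr), (x3, ops), (x3, rd)}

{(law, hr), (law, ops), (law, rd), (rd, hr), (rd, ops), (rd, rd), (x1, hr), (x1, ops), (x1, rd), (x3, hr), (x3, ops), (x3, rd)}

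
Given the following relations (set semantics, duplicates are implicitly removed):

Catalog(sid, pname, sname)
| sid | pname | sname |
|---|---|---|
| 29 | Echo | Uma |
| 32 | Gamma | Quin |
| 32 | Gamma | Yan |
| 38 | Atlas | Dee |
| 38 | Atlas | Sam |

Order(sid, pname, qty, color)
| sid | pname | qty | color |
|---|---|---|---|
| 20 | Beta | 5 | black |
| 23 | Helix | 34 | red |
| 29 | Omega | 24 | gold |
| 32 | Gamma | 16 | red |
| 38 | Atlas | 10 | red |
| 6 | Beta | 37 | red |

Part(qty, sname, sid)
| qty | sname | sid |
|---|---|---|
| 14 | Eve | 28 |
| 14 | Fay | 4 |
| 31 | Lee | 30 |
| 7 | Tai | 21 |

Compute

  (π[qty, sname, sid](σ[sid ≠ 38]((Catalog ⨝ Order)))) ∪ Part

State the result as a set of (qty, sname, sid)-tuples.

{(14, Eve, 28), (14, Fay, 4), (16, Quin, 32), (16, Yan, 32), (31, Lee, 30), (7, Tai, 21)}

Catalog ⋈ Order (natural join on sid, pname): {(32, Gamma, Quin, 16, red), (32, Gamma, Yan, 16, red), (38, Atlas, Dee, 10, red), (38, Atlas, Sam, 10, red)}
Selection sid ≠ 38: {(32, Gamma, Quin, 16, red), (32, Gamma, Yan, 16, red)}
π_{qty, sname, sid} gives {(16, Quin, 32), (16, Yan, 32)}.
Taking the union: {(14, Eve, 28), (14, Fay, 4), (16, Quin, 32), (16, Yan, 32), (31, Lee, 30), (7, Tai, 21)}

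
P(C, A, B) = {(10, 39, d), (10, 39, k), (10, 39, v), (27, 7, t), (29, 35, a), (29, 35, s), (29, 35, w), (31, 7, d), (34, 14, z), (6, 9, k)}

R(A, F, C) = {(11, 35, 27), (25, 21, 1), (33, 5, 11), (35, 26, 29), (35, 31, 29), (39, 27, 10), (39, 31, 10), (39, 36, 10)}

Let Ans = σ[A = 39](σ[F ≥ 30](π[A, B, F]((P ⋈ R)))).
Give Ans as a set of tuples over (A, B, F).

P ⋈ R (natural join on C, A): {(10, 39, d, 27), (10, 39, d, 31), (10, 39, d, 36), (10, 39, k, 27), (10, 39, k, 31), (10, 39, k, 36), (10, 39, v, 27), (10, 39, v, 31), (10, 39, v, 36), (29, 35, a, 26), (29, 35, a, 31), (29, 35, s, 26), (29, 35, s, 31), (29, 35, w, 26), (29, 35, w, 31)}
π_{A, B, F} gives {(35, a, 26), (35, a, 31), (35, s, 26), (35, s, 31), (35, w, 26), (35, w, 31), (39, d, 27), (39, d, 31), (39, d, 36), (39, k, 27), (39, k, 31), (39, k, 36), (39, v, 27), (39, v, 31), (39, v, 36)}.
σ[F ≥ 30]: keep tuples satisfying F ≥ 30 → {(35, a, 31), (35, s, 31), (35, w, 31), (39, d, 31), (39, d, 36), (39, k, 31), (39, k, 36), (39, v, 31), (39, v, 36)}
σ[A = 39]: keep tuples satisfying A = 39 → {(39, d, 31), (39, d, 36), (39, k, 31), (39, k, 36), (39, v, 31), (39, v, 36)}

{(39, d, 31), (39, d, 36), (39, k, 31), (39, k, 36), (39, v, 31), (39, v, 36)}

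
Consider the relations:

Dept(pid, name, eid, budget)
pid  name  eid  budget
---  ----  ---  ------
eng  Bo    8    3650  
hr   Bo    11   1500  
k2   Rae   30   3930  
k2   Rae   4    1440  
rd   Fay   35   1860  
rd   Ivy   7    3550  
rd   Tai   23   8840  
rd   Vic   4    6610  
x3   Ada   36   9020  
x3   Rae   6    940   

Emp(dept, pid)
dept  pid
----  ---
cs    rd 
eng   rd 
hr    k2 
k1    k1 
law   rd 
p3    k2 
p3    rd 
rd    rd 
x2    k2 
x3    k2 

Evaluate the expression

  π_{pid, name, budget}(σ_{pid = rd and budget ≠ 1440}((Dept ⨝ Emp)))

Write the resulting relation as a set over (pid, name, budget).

{(rd, Fay, 1860), (rd, Ivy, 3550), (rd, Tai, 8840), (rd, Vic, 6610)}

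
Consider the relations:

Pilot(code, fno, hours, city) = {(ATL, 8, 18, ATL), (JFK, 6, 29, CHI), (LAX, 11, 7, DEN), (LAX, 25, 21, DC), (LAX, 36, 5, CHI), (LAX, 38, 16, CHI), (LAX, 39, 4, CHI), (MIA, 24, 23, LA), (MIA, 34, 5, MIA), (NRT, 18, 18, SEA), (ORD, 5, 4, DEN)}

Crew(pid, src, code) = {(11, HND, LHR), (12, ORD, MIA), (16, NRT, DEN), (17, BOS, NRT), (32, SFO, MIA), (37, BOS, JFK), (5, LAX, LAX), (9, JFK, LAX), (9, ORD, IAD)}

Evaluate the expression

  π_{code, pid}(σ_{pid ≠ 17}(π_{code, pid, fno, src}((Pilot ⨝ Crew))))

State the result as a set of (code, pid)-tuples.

Natural join on code: {(JFK, 6, 29, CHI, 37, BOS), (LAX, 11, 7, DEN, 5, LAX), (LAX, 11, 7, DEN, 9, JFK), (LAX, 25, 21, DC, 5, LAX), (LAX, 25, 21, DC, 9, JFK), (LAX, 36, 5, CHI, 5, LAX), (LAX, 36, 5, CHI, 9, JFK), (LAX, 38, 16, CHI, 5, LAX), (LAX, 38, 16, CHI, 9, JFK), (LAX, 39, 4, CHI, 5, LAX), (LAX, 39, 4, CHI, 9, JFK), (MIA, 24, 23, LA, 12, ORD), (MIA, 24, 23, LA, 32, SFO), (MIA, 34, 5, MIA, 12, ORD), (MIA, 34, 5, MIA, 32, SFO), (NRT, 18, 18, SEA, 17, BOS)}
π[code, pid, fno, src]: project onto (code, pid, fno, src) → {(JFK, 37, 6, BOS), (LAX, 5, 11, LAX), (LAX, 5, 25, LAX), (LAX, 5, 36, LAX), (LAX, 5, 38, LAX), (LAX, 5, 39, LAX), (LAX, 9, 11, JFK), (LAX, 9, 25, JFK), (LAX, 9, 36, JFK), (LAX, 9, 38, JFK), (LAX, 9, 39, JFK), (MIA, 12, 24, ORD), (MIA, 12, 34, ORD), (MIA, 32, 24, SFO), (MIA, 32, 34, SFO), (NRT, 17, 18, BOS)}
σ[pid ≠ 17]: keep tuples satisfying pid ≠ 17 → {(JFK, 37, 6, BOS), (LAX, 5, 11, LAX), (LAX, 5, 25, LAX), (LAX, 5, 36, LAX), (LAX, 5, 38, LAX), (LAX, 5, 39, LAX), (LAX, 9, 11, JFK), (LAX, 9, 25, JFK), (LAX, 9, 36, JFK), (LAX, 9, 38, JFK), (LAX, 9, 39, JFK), (MIA, 12, 24, ORD), (MIA, 12, 34, ORD), (MIA, 32, 24, SFO), (MIA, 32, 34, SFO)}
π[code, pid]: project onto (code, pid) (10 duplicate(s) eliminated) → {(JFK, 37), (LAX, 5), (LAX, 9), (MIA, 12), (MIA, 32)}

{(JFK, 37), (LAX, 5), (LAX, 9), (MIA, 12), (MIA, 32)}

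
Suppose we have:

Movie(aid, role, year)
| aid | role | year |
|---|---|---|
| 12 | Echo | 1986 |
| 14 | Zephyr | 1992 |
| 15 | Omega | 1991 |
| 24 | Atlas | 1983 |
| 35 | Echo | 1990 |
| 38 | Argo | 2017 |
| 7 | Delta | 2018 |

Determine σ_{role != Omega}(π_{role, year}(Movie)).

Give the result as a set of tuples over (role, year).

{(Argo, 2017), (Atlas, 1983), (Delta, 2018), (Echo, 1986), (Echo, 1990), (Zephyr, 1992)}

Keep only column(s) role, year: {(Argo, 2017), (Atlas, 1983), (Delta, 2018), (Echo, 1986), (Echo, 1990), (Omega, 1991), (Zephyr, 1992)}
Selection role != Omega: {(Argo, 2017), (Atlas, 1983), (Delta, 2018), (Echo, 1986), (Echo, 1990), (Zephyr, 1992)}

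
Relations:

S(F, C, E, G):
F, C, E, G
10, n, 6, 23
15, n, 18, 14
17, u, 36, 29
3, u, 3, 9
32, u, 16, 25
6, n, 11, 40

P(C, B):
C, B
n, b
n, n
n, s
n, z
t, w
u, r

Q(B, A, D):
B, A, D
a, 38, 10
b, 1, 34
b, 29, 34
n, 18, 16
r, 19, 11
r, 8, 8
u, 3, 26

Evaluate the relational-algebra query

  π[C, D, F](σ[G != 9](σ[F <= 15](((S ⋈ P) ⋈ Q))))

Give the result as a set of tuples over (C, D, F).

{(n, 16, 10), (n, 16, 15), (n, 16, 6), (n, 34, 10), (n, 34, 15), (n, 34, 6)}

Natural join on C: {(10, n, 6, 23, b), (10, n, 6, 23, n), (10, n, 6, 23, s), (10, n, 6, 23, z), (15, n, 18, 14, b), (15, n, 18, 14, n), (15, n, 18, 14, s), (15, n, 18, 14, z), (17, u, 36, 29, r), (3, u, 3, 9, r), (32, u, 16, 25, r), (6, n, 11, 40, b), (6, n, 11, 40, n), (6, n, 11, 40, s), (6, n, 11, 40, z)}
Natural join on B: {(10, n, 6, 23, b, 1, 34), (10, n, 6, 23, b, 29, 34), (10, n, 6, 23, n, 18, 16), (15, n, 18, 14, b, 1, 34), (15, n, 18, 14, b, 29, 34), (15, n, 18, 14, n, 18, 16), (17, u, 36, 29, r, 19, 11), (17, u, 36, 29, r, 8, 8), (3, u, 3, 9, r, 19, 11), (3, u, 3, 9, r, 8, 8), (32, u, 16, 25, r, 19, 11), (32, u, 16, 25, r, 8, 8), (6, n, 11, 40, b, 1, 34), (6, n, 11, 40, b, 29, 34), (6, n, 11, 40, n, 18, 16)}
Selection F <= 15: {(10, n, 6, 23, b, 1, 34), (10, n, 6, 23, b, 29, 34), (10, n, 6, 23, n, 18, 16), (15, n, 18, 14, b, 1, 34), (15, n, 18, 14, b, 29, 34), (15, n, 18, 14, n, 18, 16), (3, u, 3, 9, r, 19, 11), (3, u, 3, 9, r, 8, 8), (6, n, 11, 40, b, 1, 34), (6, n, 11, 40, b, 29, 34), (6, n, 11, 40, n, 18, 16)}
Selection G != 9: {(10, n, 6, 23, b, 1, 34), (10, n, 6, 23, b, 29, 34), (10, n, 6, 23, n, 18, 16), (15, n, 18, 14, b, 1, 34), (15, n, 18, 14, b, 29, 34), (15, n, 18, 14, n, 18, 16), (6, n, 11, 40, b, 1, 34), (6, n, 11, 40, b, 29, 34), (6, n, 11, 40, n, 18, 16)}
Projecting to C, D, F (3 duplicate(s) eliminated): {(n, 16, 10), (n, 16, 15), (n, 16, 6), (n, 34, 10), (n, 34, 15), (n, 34, 6)}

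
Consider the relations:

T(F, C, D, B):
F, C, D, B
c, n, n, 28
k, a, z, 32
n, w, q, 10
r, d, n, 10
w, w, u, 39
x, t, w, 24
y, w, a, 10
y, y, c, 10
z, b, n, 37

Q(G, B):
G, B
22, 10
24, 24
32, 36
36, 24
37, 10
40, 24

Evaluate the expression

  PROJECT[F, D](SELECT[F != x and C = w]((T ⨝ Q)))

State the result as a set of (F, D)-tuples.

Natural join on B: {(n, w, q, 10, 22), (n, w, q, 10, 37), (r, d, n, 10, 22), (r, d, n, 10, 37), (x, t, w, 24, 24), (x, t, w, 24, 36), (x, t, w, 24, 40), (y, w, a, 10, 22), (y, w, a, 10, 37), (y, y, c, 10, 22), (y, y, c, 10, 37)}
σ[F != x and C = w]: keep tuples satisfying F != x and C = w → {(n, w, q, 10, 22), (n, w, q, 10, 37), (y, w, a, 10, 22), (y, w, a, 10, 37)}
π_{F, D} gives {(n, q), (y, a)} (2 duplicate(s) eliminated).

{(n, q), (y, a)}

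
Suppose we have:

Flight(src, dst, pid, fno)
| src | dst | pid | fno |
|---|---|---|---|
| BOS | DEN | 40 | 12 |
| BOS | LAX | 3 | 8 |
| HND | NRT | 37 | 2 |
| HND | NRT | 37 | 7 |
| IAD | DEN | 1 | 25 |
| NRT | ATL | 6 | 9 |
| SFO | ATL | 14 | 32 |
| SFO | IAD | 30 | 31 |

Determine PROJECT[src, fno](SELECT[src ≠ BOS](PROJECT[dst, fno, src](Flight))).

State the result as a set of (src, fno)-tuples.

π[dst, fno, src]: project onto (dst, fno, src) → {(ATL, 32, SFO), (ATL, 9, NRT), (DEN, 12, BOS), (DEN, 25, IAD), (IAD, 31, SFO), (LAX, 8, BOS), (NRT, 2, HND), (NRT, 7, HND)}
σ[src ≠ BOS]: keep tuples satisfying src ≠ BOS → {(ATL, 32, SFO), (ATL, 9, NRT), (DEN, 25, IAD), (IAD, 31, SFO), (NRT, 2, HND), (NRT, 7, HND)}
π[src, fno]: project onto (src, fno) → {(HND, 2), (HND, 7), (IAD, 25), (NRT, 9), (SFO, 31), (SFO, 32)}

{(HND, 2), (HND, 7), (IAD, 25), (NRT, 9), (SFO, 31), (SFO, 32)}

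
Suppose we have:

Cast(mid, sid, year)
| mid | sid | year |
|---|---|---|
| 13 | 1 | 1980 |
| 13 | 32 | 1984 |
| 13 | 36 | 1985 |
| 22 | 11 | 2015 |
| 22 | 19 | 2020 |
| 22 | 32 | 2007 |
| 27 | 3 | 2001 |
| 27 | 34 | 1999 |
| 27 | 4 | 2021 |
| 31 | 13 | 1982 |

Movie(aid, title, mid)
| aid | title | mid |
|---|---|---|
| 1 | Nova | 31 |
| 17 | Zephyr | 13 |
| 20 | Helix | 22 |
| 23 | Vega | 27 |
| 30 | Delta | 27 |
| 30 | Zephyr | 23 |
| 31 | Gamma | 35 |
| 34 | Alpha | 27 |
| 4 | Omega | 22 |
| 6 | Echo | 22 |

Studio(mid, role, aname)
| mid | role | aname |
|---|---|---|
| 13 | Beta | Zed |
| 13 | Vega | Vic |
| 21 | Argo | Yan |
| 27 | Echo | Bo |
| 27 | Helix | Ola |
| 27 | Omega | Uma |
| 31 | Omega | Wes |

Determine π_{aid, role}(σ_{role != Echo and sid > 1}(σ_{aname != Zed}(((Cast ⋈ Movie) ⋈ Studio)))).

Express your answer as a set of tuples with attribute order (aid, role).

Natural join on mid: {(13, 1, 1980, 17, Zephyr), (13, 32, 1984, 17, Zephyr), (13, 36, 1985, 17, Zephyr), (22, 11, 2015, 20, Helix), (22, 11, 2015, 4, Omega), (22, 11, 2015, 6, Echo), (22, 19, 2020, 20, Helix), (22, 19, 2020, 4, Omega), (22, 19, 2020, 6, Echo), (22, 32, 2007, 20, Helix), (22, 32, 2007, 4, Omega), (22, 32, 2007, 6, Echo), (27, 3, 2001, 23, Vega), (27, 3, 2001, 30, Delta), (27, 3, 2001, 34, Alpha), (27, 34, 1999, 23, Vega), (27, 34, 1999, 30, Delta), (27, 34, 1999, 34, Alpha), (27, 4, 2021, 23, Vega), (27, 4, 2021, 30, Delta), (27, 4, 2021, 34, Alpha), (31, 13, 1982, 1, Nova)}
Natural join on mid: {(13, 1, 1980, 17, Zephyr, Beta, Zed), (13, 1, 1980, 17, Zephyr, Vega, Vic), (13, 32, 1984, 17, Zephyr, Beta, Zed), (13, 32, 1984, 17, Zephyr, Vega, Vic), (13, 36, 1985, 17, Zephyr, Beta, Zed), (13, 36, 1985, 17, Zephyr, Vega, Vic), (27, 3, 2001, 23, Vega, Echo, Bo), (27, 3, 2001, 23, Vega, Helix, Ola), (27, 3, 2001, 23, Vega, Omega, Uma), (27, 3, 2001, 30, Delta, Echo, Bo), (27, 3, 2001, 30, Delta, Helix, Ola), (27, 3, 2001, 30, Delta, Omega, Uma), (27, 3, 2001, 34, Alpha, Echo, Bo), (27, 3, 2001, 34, Alpha, Helix, Ola), (27, 3, 2001, 34, Alpha, Omega, Uma), (27, 34, 1999, 23, Vega, Echo, Bo), (27, 34, 1999, 23, Vega, Helix, Ola), (27, 34, 1999, 23, Vega, Omega, Uma), (27, 34, 1999, 30, Delta, Echo, Bo), (27, 34, 1999, 30, Delta, Helix, Ola), (27, 34, 1999, 30, Delta, Omega, Uma), (27, 34, 1999, 34, Alpha, Echo, Bo), (27, 34, 1999, 34, Alpha, Helix, Ola), (27, 34, 1999, 34, Alpha, Omega, Uma), (27, 4, 2021, 23, Vega, Echo, Bo), (27, 4, 2021, 23, Vega, Helix, Ola), (27, 4, 2021, 23, Vega, Omega, Uma), (27, 4, 2021, 30, Delta, Echo, Bo), (27, 4, 2021, 30, Delta, Helix, Ola), (27, 4, 2021, 30, Delta, Omega, Uma), (27, 4, 2021, 34, Alpha, Echo, Bo), (27, 4, 2021, 34, Alpha, Helix, Ola), (27, 4, 2021, 34, Alpha, Omega, Uma), (31, 13, 1982, 1, Nova, Omega, Wes)}
Selection aname != Zed: {(13, 1, 1980, 17, Zephyr, Vega, Vic), (13, 32, 1984, 17, Zephyr, Vega, Vic), (13, 36, 1985, 17, Zephyr, Vega, Vic), (27, 3, 2001, 23, Vega, Echo, Bo), (27, 3, 2001, 23, Vega, Helix, Ola), (27, 3, 2001, 23, Vega, Omega, Uma), (27, 3, 2001, 30, Delta, Echo, Bo), (27, 3, 2001, 30, Delta, Helix, Ola), (27, 3, 2001, 30, Delta, Omega, Uma), (27, 3, 2001, 34, Alpha, Echo, Bo), (27, 3, 2001, 34, Alpha, Helix, Ola), (27, 3, 2001, 34, Alpha, Omega, Uma), (27, 34, 1999, 23, Vega, Echo, Bo), (27, 34, 1999, 23, Vega, Helix, Ola), (27, 34, 1999, 23, Vega, Omega, Uma), (27, 34, 1999, 30, Delta, Echo, Bo), (27, 34, 1999, 30, Delta, Helix, Ola), (27, 34, 1999, 30, Delta, Omega, Uma), (27, 34, 1999, 34, Alpha, Echo, Bo), (27, 34, 1999, 34, Alpha, Helix, Ola), (27, 34, 1999, 34, Alpha, Omega, Uma), (27, 4, 2021, 23, Vega, Echo, Bo), (27, 4, 2021, 23, Vega, Helix, Ola), (27, 4, 2021, 23, Vega, Omega, Uma), (27, 4, 2021, 30, Delta, Echo, Bo), (27, 4, 2021, 30, Delta, Helix, Ola), (27, 4, 2021, 30, Delta, Omega, Uma), (27, 4, 2021, 34, Alpha, Echo, Bo), (27, 4, 2021, 34, Alpha, Helix, Ola), (27, 4, 2021, 34, Alpha, Omega, Uma), (31, 13, 1982, 1, Nova, Omega, Wes)}
Selection role != Echo and sid > 1: {(13, 32, 1984, 17, Zephyr, Vega, Vic), (13, 36, 1985, 17, Zephyr, Vega, Vic), (27, 3, 2001, 23, Vega, Helix, Ola), (27, 3, 2001, 23, Vega, Omega, Uma), (27, 3, 2001, 30, Delta, Helix, Ola), (27, 3, 2001, 30, Delta, Omega, Uma), (27, 3, 2001, 34, Alpha, Helix, Ola), (27, 3, 2001, 34, Alpha, Omega, Uma), (27, 34, 1999, 23, Vega, Helix, Ola), (27, 34, 1999, 23, Vega, Omega, Uma), (27, 34, 1999, 30, Delta, Helix, Ola), (27, 34, 1999, 30, Delta, Omega, Uma), (27, 34, 1999, 34, Alpha, Helix, Ola), (27, 34, 1999, 34, Alpha, Omega, Uma), (27, 4, 2021, 23, Vega, Helix, Ola), (27, 4, 2021, 23, Vega, Omega, Uma), (27, 4, 2021, 30, Delta, Helix, Ola), (27, 4, 2021, 30, Delta, Omega, Uma), (27, 4, 2021, 34, Alpha, Helix, Ola), (27, 4, 2021, 34, Alpha, Omega, Uma), (31, 13, 1982, 1, Nova, Omega, Wes)}
π_{aid, role} gives {(1, Omega), (17, Vega), (23, Helix), (23, Omega), (30, Helix), (30, Omega), (34, Helix), (34, Omega)} (13 duplicate(s) eliminated).

{(1, Omega), (17, Vega), (23, Helix), (23, Omega), (30, Helix), (30, Omega), (34, Helix), (34, Omega)}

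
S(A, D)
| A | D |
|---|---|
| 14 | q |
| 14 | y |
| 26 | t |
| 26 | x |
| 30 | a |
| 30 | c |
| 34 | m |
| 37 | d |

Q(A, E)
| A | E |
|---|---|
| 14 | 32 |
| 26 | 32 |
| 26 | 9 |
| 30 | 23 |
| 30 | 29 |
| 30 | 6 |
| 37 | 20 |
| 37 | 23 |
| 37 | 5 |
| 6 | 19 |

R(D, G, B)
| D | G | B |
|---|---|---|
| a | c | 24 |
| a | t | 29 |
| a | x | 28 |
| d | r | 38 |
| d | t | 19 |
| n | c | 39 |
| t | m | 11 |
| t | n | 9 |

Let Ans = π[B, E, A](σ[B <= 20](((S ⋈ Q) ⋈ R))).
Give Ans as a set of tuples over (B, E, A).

{(11, 32, 26), (11, 9, 26), (19, 20, 37), (19, 23, 37), (19, 5, 37), (9, 32, 26), (9, 9, 26)}

Joining S and Q on A yields {(14, q, 32), (14, y, 32), (26, t, 32), (26, t, 9), (26, x, 32), (26, x, 9), (30, a, 23), (30, a, 29), (30, a, 6), (30, c, 23), (30, c, 29), (30, c, 6), (37, d, 20), (37, d, 23), (37, d, 5)}.
Joining (S ⋈ Q) and R on D yields {(26, t, 32, m, 11), (26, t, 32, n, 9), (26, t, 9, m, 11), (26, t, 9, n, 9), (30, a, 23, c, 24), (30, a, 23, t, 29), (30, a, 23, x, 28), (30, a, 29, c, 24), (30, a, 29, t, 29), (30, a, 29, x, 28), (30, a, 6, c, 24), (30, a, 6, t, 29), (30, a, 6, x, 28), (37, d, 20, r, 38), (37, d, 20, t, 19), (37, d, 23, r, 38), (37, d, 23, t, 19), (37, d, 5, r, 38), (37, d, 5, t, 19)}.
Apply σ_{B <= 20}; surviving tuples: {(26, t, 32, m, 11), (26, t, 32, n, 9), (26, t, 9, m, 11), (26, t, 9, n, 9), (37, d, 20, t, 19), (37, d, 23, t, 19), (37, d, 5, t, 19)}
Projecting to B, E, A: {(11, 32, 26), (11, 9, 26), (19, 20, 37), (19, 23, 37), (19, 5, 37), (9, 32, 26), (9, 9, 26)}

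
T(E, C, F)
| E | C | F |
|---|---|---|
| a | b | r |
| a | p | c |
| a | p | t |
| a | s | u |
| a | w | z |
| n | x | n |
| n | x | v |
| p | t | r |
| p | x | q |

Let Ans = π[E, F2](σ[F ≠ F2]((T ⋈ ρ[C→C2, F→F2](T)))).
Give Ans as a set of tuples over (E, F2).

{(a, c), (a, r), (a, t), (a, u), (a, z), (n, n), (n, v), (p, q), (p, r)}

ρ[C→C2, F→F2]: schema becomes (E, C2, F2); tuples unchanged.
T ⋈ ρ[C→C2, F→F2](T) (natural join on E): {(a, b, r, b, r), (a, b, r, p, c), (a, b, r, p, t), (a, b, r, s, u), (a, b, r, w, z), (a, p, c, b, r), (a, p, c, p, c), (a, p, c, p, t), (a, p, c, s, u), (a, p, c, w, z), (a, p, t, b, r), (a, p, t, p, c), (a, p, t, p, t), (a, p, t, s, u), (a, p, t, w, z), (a, s, u, b, r), (a, s, u, p, c), (a, s, u, p, t), (a, s, u, s, u), (a, s, u, w, z), (a, w, z, b, r), (a, w, z, p, c), (a, w, z, p, t), (a, w, z, s, u), (a, w, z, w, z), (n, x, n, x, n), (n, x, n, x, v), (n, x, v, x, n), (n, x, v, x, v), (p, t, r, t, r), (p, t, r, x, q), (p, x, q, t, r), (p, x, q, x, q)}
Filtering on F ≠ F2 leaves {(a, b, r, p, c), (a, b, r, p, t), (a, b, r, s, u), (a, b, r, w, z), (a, p, c, b, r), (a, p, c, p, t), (a, p, c, s, u), (a, p, c, w, z), (a, p, t, b, r), (a, p, t, p, c), (a, p, t, s, u), (a, p, t, w, z), (a, s, u, b, r), (a, s, u, p, c), (a, s, u, p, t), (a, s, u, w, z), (a, w, z, b, r), (a, w, z, p, c), (a, w, z, p, t), (a, w, z, s, u), (n, x, n, x, v), (n, x, v, x, n), (p, t, r, x, q), (p, x, q, t, r)}.
π[E, F2]: project onto (E, F2) (15 duplicate(s) eliminated) → {(a, c), (a, r), (a, t), (a, u), (a, z), (n, n), (n, v), (p, q), (p, r)}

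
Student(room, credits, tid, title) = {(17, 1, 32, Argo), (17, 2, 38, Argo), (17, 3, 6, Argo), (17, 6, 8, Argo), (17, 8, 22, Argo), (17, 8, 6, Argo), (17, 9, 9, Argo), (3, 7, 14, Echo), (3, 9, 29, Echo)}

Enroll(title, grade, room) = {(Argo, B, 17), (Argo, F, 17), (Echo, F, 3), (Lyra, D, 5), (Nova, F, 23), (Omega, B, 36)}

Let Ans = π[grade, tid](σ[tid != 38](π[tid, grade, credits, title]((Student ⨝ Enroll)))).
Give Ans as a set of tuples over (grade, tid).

{(B, 22), (B, 32), (B, 6), (B, 8), (B, 9), (F, 14), (F, 22), (F, 29), (F, 32), (F, 6), (F, 8), (F, 9)}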